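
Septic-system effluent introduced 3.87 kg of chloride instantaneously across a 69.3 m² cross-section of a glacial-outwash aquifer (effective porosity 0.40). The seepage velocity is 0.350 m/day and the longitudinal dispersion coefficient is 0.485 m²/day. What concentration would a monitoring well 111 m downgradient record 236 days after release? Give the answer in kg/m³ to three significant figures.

0.000632 kg/m³

For an instantaneous plane source, C(x,t) = M/(n_e·A·√(4πDt)) · exp(−(x−vt)²/(4Dt)), with n_e·A the pore (flow) area.
Plume center vt = 0.350 × 236 = 82.6 m, so the well at 111 m is 28.4 m downgradient of the peak.
√(4πDt) = 37.93 m, giving peak height M/(n_e·A·√(4πDt)) = 3.87/(0.40 × 69.3 × 37.93) = 0.003681 kg/m³.
(x−vt)²/(4Dt) = (28.4)²/(4 × 0.485 × 236) = 1.762; exp(−1.762) = 0.1717.
C = 0.003681 × 0.1717 = 0.000632 kg/m³.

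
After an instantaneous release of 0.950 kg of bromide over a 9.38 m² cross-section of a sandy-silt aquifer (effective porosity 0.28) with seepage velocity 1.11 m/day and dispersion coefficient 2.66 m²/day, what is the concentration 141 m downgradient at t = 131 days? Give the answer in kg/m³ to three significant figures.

For an instantaneous plane source, C(x,t) = M/(n_e·A·√(4πDt)) · exp(−(x−vt)²/(4Dt)), with n_e·A the pore (flow) area.
Plume center vt = 1.11 × 131 = 145.41 m, so the well at 141 m is 4.41 m upgradient of the peak.
√(4πDt) = 66.17 m, giving peak height M/(n_e·A·√(4πDt)) = 0.950/(0.28 × 9.38 × 66.17) = 0.005466 kg/m³.
(x−vt)²/(4Dt) = (-4.41)²/(4 × 2.66 × 131) = 0.01395; exp(−0.01395) = 0.9861.
C = 0.005466 × 0.9861 = 0.00539 kg/m³.

0.00539 kg/m³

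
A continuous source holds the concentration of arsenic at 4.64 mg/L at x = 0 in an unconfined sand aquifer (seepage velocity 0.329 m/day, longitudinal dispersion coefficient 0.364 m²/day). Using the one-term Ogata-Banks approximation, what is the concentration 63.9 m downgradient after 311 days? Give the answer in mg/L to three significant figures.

For a continuous step input, C/C₀ ≈ ½·erfc((x−vt)/(2√(Dt))).
vt = 0.329 × 311 = 102.319 m and 2√(Dt) = 2√(0.364 × 311) = 21.28 m.
Argument (x−vt)/(2√(Dt)) = (63.9 − 102.319)/21.28 = -1.805; ½·erfc(-1.805) = 0.9947.
C = 4.64 × 0.9947 = 4.62 mg/L.

4.62 mg/L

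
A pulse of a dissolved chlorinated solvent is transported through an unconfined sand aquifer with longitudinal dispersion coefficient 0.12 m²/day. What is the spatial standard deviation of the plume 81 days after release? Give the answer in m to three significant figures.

Dispersive spreading gives a Gaussian with σ² = 2Dt; advection only shifts the center.
σ = √(2 × 0.12 × 81) = 4.41 m.

4.41 m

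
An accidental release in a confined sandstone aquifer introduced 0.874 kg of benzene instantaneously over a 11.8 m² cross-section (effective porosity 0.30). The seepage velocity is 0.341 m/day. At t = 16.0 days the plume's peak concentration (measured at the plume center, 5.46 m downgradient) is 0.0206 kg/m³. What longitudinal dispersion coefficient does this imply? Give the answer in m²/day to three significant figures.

0.714 m²/day

At the plume center C_max = M/(n_e·A·√(4πDt)), so D = M²/(4πt·(n_e·A·C_max)²).
n_e·A·C_max = 0.30 × 11.8 × 0.0206 = 0.07292 kg/m.
D = 0.874²/(4π × 16.0 × 0.07292²) = 0.714 m²/day.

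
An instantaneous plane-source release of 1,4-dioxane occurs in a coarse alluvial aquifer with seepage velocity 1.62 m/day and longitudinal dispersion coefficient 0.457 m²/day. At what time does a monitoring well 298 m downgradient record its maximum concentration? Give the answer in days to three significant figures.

184 days

For the 1D instantaneous-source solution, setting ∂C/∂t = 0 at fixed x gives v²t² + 2Dt − x² = 0, so t = (√(D² + v²x²) − D)/v².
√(D² + v²x²) = √(0.457² + 1.62² × 298²) = 482.8; v² = 2.6244.
t = (482.8 − 0.457)/2.6244 = 184 days (vs. the pure-advection estimate x/v = 184 d).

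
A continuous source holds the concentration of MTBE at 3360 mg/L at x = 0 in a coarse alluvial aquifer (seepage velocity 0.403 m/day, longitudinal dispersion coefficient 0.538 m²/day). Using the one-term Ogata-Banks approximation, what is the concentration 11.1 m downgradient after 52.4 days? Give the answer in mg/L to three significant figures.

3050 mg/L

For a continuous step input, C/C₀ ≈ ½·erfc((x−vt)/(2√(Dt))).
vt = 0.403 × 52.4 = 21.1172 m and 2√(Dt) = 2√(0.538 × 52.4) = 10.62 m.
Argument (x−vt)/(2√(Dt)) = (11.1 − 21.1172)/10.62 = -0.9432; ½·erfc(-0.9432) = 0.9089.
C = 3360 × 0.9089 = 3050 mg/L.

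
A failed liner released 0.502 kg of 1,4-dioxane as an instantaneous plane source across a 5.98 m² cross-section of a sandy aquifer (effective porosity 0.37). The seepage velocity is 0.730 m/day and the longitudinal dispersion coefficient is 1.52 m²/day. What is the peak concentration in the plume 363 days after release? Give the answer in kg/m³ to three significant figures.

0.00272 kg/m³

The peak of an instantaneous 1D plume sits at x = vt; there the Gaussian factor is 1 and C_max = M/(n_e·A·√(4πDt)), where n_e·A is the pore area the mass is dissolved in.
√(4πDt) = √(4π × 1.52 × 363) = 83.27 m, so C_max = 0.502/(0.37 × 5.98 × 83.27) = 0.00272 kg/m³.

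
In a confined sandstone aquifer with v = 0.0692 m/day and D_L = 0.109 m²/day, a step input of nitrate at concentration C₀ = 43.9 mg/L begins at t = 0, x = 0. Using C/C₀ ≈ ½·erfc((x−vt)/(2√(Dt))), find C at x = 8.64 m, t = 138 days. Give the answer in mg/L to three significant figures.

For a continuous step input, C/C₀ ≈ ½·erfc((x−vt)/(2√(Dt))).
vt = 0.0692 × 138 = 9.5496 m and 2√(Dt) = 2√(0.109 × 138) = 7.757 m.
Argument (x−vt)/(2√(Dt)) = (8.64 − 9.5496)/7.757 = -0.1173; ½·erfc(-0.1173) = 0.5659.
C = 43.9 × 0.5659 = 24.8 mg/L.

24.8 mg/L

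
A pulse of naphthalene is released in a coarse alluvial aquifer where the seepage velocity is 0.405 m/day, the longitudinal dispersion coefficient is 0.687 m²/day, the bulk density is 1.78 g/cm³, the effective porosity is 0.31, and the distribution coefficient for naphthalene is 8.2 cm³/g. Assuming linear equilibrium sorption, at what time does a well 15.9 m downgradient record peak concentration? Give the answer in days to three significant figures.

Retardation factor R = 1 + ρ_b·K_d/n = 1 + 1.78 × 8.2/0.31 = 48.08.
Sorption retards both mechanisms: v_R = v/R = 0.008423 m/day, D_R = D/R = 0.01429 m²/day.
Peak time from v_R²t² + 2D_R t − x² = 0: t = (√(D_R² + v_R²x²) − D_R)/v_R².
√(D_R² + v_R²x²) = √(0.01429² + 0.008423² × 15.9²) = 0.1347; v_R² = 7.095e-05.
t = (0.1347 − 0.01429)/7.095e-05 = 1700 days.

1700 days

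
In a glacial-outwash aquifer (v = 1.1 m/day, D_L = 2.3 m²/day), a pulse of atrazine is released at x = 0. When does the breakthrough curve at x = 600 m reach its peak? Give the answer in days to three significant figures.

For the 1D instantaneous-source solution, setting ∂C/∂t = 0 at fixed x gives v²t² + 2Dt − x² = 0, so t = (√(D² + v²x²) − D)/v².
√(D² + v²x²) = √(2.3² + 1.1² × 600²) = 660.0; v² = 1.21.
t = (660.0 − 2.3)/1.21 = 544 days (vs. the pure-advection estimate x/v = 545 d).

544 days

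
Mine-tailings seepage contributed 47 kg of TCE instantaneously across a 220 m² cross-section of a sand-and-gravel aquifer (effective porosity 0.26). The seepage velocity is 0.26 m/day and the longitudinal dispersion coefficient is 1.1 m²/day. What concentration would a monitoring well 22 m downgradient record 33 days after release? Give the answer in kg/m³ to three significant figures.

For an instantaneous plane source, C(x,t) = M/(n_e·A·√(4πDt)) · exp(−(x−vt)²/(4Dt)), with n_e·A the pore (flow) area.
Plume center vt = 0.26 × 33 = 8.58 m, so the well at 22 m is 13.42 m downgradient of the peak.
√(4πDt) = 21.36 m, giving peak height M/(n_e·A·√(4πDt)) = 47/(0.26 × 220 × 21.36) = 0.03847 kg/m³.
(x−vt)²/(4Dt) = (13.42)²/(4 × 1.1 × 33) = 1.240; exp(−1.240) = 0.2894.
C = 0.03847 × 0.2894 = 0.0111 kg/m³.

0.0111 kg/m³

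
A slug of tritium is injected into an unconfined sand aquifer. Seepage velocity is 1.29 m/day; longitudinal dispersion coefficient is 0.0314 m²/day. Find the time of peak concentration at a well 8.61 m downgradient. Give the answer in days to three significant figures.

For the 1D instantaneous-source solution, setting ∂C/∂t = 0 at fixed x gives v²t² + 2Dt − x² = 0, so t = (√(D² + v²x²) − D)/v².
√(D² + v²x²) = √(0.0314² + 1.29² × 8.61²) = 11.11; v² = 1.6641.
t = (11.11 − 0.0314)/1.6641 = 6.66 days (vs. the pure-advection estimate x/v = 6.67 d).

6.66 days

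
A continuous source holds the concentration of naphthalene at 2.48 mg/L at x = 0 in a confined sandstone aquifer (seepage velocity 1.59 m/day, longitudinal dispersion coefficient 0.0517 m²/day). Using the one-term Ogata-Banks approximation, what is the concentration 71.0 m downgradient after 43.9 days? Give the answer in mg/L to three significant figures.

0.711 mg/L

For a continuous step input, C/C₀ ≈ ½·erfc((x−vt)/(2√(Dt))).
vt = 1.59 × 43.9 = 69.801 m and 2√(Dt) = 2√(0.0517 × 43.9) = 3.013 m.
Argument (x−vt)/(2√(Dt)) = (71.0 − 69.801)/3.013 = 0.3979; ½·erfc(0.3979) = 0.2868.
C = 2.48 × 0.2868 = 0.711 mg/L.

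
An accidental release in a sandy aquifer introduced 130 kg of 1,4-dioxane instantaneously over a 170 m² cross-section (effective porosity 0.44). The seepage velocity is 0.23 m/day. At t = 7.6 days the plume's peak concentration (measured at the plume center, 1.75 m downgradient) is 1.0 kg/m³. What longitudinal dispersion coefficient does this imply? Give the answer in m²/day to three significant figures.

0.0316 m²/day

At the plume center C_max = M/(n_e·A·√(4πDt)), so D = M²/(4πt·(n_e·A·C_max)²).
n_e·A·C_max = 0.44 × 170 × 1.0 = 74.80 kg/m.
D = 130²/(4π × 7.6 × 74.80²) = 0.0316 m²/day.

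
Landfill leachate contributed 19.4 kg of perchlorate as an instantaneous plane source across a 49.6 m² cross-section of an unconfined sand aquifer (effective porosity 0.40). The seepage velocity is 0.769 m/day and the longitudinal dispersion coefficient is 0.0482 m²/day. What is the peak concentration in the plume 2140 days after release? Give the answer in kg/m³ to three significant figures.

0.0272 kg/m³

The peak of an instantaneous 1D plume sits at x = vt; there the Gaussian factor is 1 and C_max = M/(n_e·A·√(4πDt)), where n_e·A is the pore area the mass is dissolved in.
√(4πDt) = √(4π × 0.0482 × 2140) = 36.00 m, so C_max = 19.4/(0.40 × 49.6 × 36.00) = 0.0272 kg/m³.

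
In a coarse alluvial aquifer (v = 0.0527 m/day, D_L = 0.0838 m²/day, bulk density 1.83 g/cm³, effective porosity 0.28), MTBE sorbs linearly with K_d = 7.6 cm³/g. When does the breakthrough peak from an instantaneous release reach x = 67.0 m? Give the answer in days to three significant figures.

62900 days

Retardation factor R = 1 + ρ_b·K_d/n = 1 + 1.83 × 7.6/0.28 = 50.67.
Sorption retards both mechanisms: v_R = v/R = 0.001040 m/day, D_R = D/R = 0.001654 m²/day.
Peak time from v_R²t² + 2D_R t − x² = 0: t = (√(D_R² + v_R²x²) − D_R)/v_R².
√(D_R² + v_R²x²) = √(0.001654² + 0.001040² × 67.0²) = 0.06970; v_R² = 1.082e-06.
t = (0.06970 − 0.001654)/1.082e-06 = 62900 days.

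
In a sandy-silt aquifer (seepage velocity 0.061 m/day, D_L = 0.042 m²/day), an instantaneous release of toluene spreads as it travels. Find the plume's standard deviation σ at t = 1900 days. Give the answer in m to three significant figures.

12.6 m

Dispersive spreading gives a Gaussian with σ² = 2Dt; advection only shifts the center.
σ = √(2 × 0.042 × 1900) = 12.6 m.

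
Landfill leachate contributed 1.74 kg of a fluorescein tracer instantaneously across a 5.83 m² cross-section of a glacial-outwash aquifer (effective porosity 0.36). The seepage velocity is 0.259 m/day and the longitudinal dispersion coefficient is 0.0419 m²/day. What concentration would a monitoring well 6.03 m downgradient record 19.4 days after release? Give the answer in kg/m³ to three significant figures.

For an instantaneous plane source, C(x,t) = M/(n_e·A·√(4πDt)) · exp(−(x−vt)²/(4Dt)), with n_e·A the pore (flow) area.
Plume center vt = 0.259 × 19.4 = 5.0246 m, so the well at 6.03 m is 1.0054 m downgradient of the peak.
√(4πDt) = 3.196 m, giving peak height M/(n_e·A·√(4πDt)) = 1.74/(0.36 × 5.83 × 3.196) = 0.2594 kg/m³.
(x−vt)²/(4Dt) = (1.0054)²/(4 × 0.0419 × 19.4) = 0.3109; exp(−0.3109) = 0.7328.
C = 0.2594 × 0.7328 = 0.190 kg/m³.

0.190 kg/m³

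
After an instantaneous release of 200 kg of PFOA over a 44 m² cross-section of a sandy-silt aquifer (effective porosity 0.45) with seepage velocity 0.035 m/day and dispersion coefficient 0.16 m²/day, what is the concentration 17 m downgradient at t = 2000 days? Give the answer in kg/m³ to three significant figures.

For an instantaneous plane source, C(x,t) = M/(n_e·A·√(4πDt)) · exp(−(x−vt)²/(4Dt)), with n_e·A the pore (flow) area.
Plume center vt = 0.035 × 2000 = 70 m, so the well at 17 m is 53 m upgradient of the peak.
√(4πDt) = 63.41 m, giving peak height M/(n_e·A·√(4πDt)) = 200/(0.45 × 44 × 63.41) = 0.1593 kg/m³.
(x−vt)²/(4Dt) = (-53)²/(4 × 0.16 × 2000) = 2.195; exp(−2.195) = 0.1114.
C = 0.1593 × 0.1114 = 0.0177 kg/m³.

0.0177 kg/m³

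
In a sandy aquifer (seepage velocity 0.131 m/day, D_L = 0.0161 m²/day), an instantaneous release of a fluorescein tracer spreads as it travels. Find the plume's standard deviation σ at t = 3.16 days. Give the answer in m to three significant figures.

Dispersive spreading gives a Gaussian with σ² = 2Dt; advection only shifts the center.
σ = √(2 × 0.0161 × 3.16) = 0.319 m.

0.319 m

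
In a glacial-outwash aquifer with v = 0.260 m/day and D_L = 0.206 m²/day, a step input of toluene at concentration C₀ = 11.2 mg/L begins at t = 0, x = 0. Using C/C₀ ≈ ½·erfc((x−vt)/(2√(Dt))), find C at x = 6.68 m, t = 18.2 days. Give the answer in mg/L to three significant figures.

2.67 mg/L

For a continuous step input, C/C₀ ≈ ½·erfc((x−vt)/(2√(Dt))).
vt = 0.260 × 18.2 = 4.732 m and 2√(Dt) = 2√(0.206 × 18.2) = 3.873 m.
Argument (x−vt)/(2√(Dt)) = (6.68 − 4.732)/3.873 = 0.5030; ½·erfc(0.5030) = 0.2384.
C = 11.2 × 0.2384 = 2.67 mg/L.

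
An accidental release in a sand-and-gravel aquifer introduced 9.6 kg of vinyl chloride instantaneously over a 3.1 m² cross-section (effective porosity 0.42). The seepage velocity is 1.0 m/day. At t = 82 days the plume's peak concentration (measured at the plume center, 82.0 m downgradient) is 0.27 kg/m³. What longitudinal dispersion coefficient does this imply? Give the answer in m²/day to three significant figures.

At the plume center C_max = M/(n_e·A·√(4πDt)), so D = M²/(4πt·(n_e·A·C_max)²).
n_e·A·C_max = 0.42 × 3.1 × 0.27 = 0.3515 kg/m.
D = 9.6²/(4π × 82 × 0.3515²) = 0.724 m²/day.

0.724 m²/day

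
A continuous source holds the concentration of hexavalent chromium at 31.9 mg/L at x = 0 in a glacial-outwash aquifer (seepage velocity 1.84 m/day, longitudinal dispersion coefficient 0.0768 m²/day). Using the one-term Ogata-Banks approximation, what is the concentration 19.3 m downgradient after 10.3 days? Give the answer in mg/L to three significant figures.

12.5 mg/L

For a continuous step input, C/C₀ ≈ ½·erfc((x−vt)/(2√(Dt))).
vt = 1.84 × 10.3 = 18.952 m and 2√(Dt) = 2√(0.0768 × 10.3) = 1.779 m.
Argument (x−vt)/(2√(Dt)) = (19.3 − 18.952)/1.779 = 0.1956; ½·erfc(0.1956) = 0.3910.
C = 31.9 × 0.3910 = 12.5 mg/L.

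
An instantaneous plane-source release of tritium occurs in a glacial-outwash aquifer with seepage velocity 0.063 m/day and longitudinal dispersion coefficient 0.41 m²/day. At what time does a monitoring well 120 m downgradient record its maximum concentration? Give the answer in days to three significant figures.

1800 days

For the 1D instantaneous-source solution, setting ∂C/∂t = 0 at fixed x gives v²t² + 2Dt − x² = 0, so t = (√(D² + v²x²) − D)/v².
√(D² + v²x²) = √(0.41² + 0.063² × 120²) = 7.571; v² = 0.003969.
t = (7.571 − 0.41)/0.003969 = 1800 days (vs. the pure-advection estimate x/v = 1900 d).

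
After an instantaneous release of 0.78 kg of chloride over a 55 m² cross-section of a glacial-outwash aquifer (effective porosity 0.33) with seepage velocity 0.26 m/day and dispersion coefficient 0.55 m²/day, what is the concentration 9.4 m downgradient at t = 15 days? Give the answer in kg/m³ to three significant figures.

0.00169 kg/m³

For an instantaneous plane source, C(x,t) = M/(n_e·A·√(4πDt)) · exp(−(x−vt)²/(4Dt)), with n_e·A the pore (flow) area.
Plume center vt = 0.26 × 15 = 3.9 m, so the well at 9.4 m is 5.5 m downgradient of the peak.
√(4πDt) = 10.18 m, giving peak height M/(n_e·A·√(4πDt)) = 0.78/(0.33 × 55 × 10.18) = 0.004222 kg/m³.
(x−vt)²/(4Dt) = (5.5)²/(4 × 0.55 × 15) = 0.9167; exp(−0.9167) = 0.3998.
C = 0.004222 × 0.3998 = 0.00169 kg/m³.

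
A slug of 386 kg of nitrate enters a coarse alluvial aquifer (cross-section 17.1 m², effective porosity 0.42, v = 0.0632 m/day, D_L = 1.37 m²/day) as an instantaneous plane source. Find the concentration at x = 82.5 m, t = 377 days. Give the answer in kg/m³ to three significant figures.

0.126 kg/m³

For an instantaneous plane source, C(x,t) = M/(n_e·A·√(4πDt)) · exp(−(x−vt)²/(4Dt)), with n_e·A the pore (flow) area.
Plume center vt = 0.0632 × 377 = 23.8264 m, so the well at 82.5 m is 58.6736 m downgradient of the peak.
√(4πDt) = 80.56 m, giving peak height M/(n_e·A·√(4πDt)) = 386/(0.42 × 17.1 × 80.56) = 0.6671 kg/m³.
(x−vt)²/(4Dt) = (58.6736)²/(4 × 1.37 × 377) = 1.666; exp(−1.666) = 0.1890.
C = 0.6671 × 0.1890 = 0.126 kg/m³.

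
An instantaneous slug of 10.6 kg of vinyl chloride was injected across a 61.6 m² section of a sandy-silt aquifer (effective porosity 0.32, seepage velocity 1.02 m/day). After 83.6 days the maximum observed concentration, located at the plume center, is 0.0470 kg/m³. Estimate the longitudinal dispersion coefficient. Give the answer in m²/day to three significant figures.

0.125 m²/day

At the plume center C_max = M/(n_e·A·√(4πDt)), so D = M²/(4πt·(n_e·A·C_max)²).
n_e·A·C_max = 0.32 × 61.6 × 0.0470 = 0.9265 kg/m.
D = 10.6²/(4π × 83.6 × 0.9265²) = 0.125 m²/day.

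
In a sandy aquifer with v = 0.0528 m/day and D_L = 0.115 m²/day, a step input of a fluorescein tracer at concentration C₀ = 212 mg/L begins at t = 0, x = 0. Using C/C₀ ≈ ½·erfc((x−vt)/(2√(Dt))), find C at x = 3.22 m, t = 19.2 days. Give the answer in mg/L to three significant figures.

31.1 mg/L

For a continuous step input, C/C₀ ≈ ½·erfc((x−vt)/(2√(Dt))).
vt = 0.0528 × 19.2 = 1.01376 m and 2√(Dt) = 2√(0.115 × 19.2) = 2.972 m.
Argument (x−vt)/(2√(Dt)) = (3.22 − 1.01376)/2.972 = 0.7423; ½·erfc(0.7423) = 0.1469.
C = 212 × 0.1469 = 31.1 mg/L.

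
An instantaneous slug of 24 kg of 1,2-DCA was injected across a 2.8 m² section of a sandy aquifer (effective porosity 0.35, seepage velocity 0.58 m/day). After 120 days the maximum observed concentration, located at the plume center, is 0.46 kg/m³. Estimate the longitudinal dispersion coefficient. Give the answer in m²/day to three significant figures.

1.88 m²/day

At the plume center C_max = M/(n_e·A·√(4πDt)), so D = M²/(4πt·(n_e·A·C_max)²).
n_e·A·C_max = 0.35 × 2.8 × 0.46 = 0.4508 kg/m.
D = 24²/(4π × 120 × 0.4508²) = 1.88 m²/day.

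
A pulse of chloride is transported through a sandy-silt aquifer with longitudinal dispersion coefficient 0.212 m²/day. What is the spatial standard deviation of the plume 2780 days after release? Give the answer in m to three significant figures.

Dispersive spreading gives a Gaussian with σ² = 2Dt; advection only shifts the center.
σ = √(2 × 0.212 × 2780) = 34.3 m.

34.3 m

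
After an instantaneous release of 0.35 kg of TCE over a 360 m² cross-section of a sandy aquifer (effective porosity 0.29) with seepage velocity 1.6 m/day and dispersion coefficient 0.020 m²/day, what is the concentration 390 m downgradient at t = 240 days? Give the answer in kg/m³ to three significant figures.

6.62e-05 kg/m³

For an instantaneous plane source, C(x,t) = M/(n_e·A·√(4πDt)) · exp(−(x−vt)²/(4Dt)), with n_e·A the pore (flow) area.
Plume center vt = 1.6 × 240 = 384 m, so the well at 390 m is 6 m downgradient of the peak.
√(4πDt) = 7.767 m, giving peak height M/(n_e·A·√(4πDt)) = 0.35/(0.29 × 360 × 7.767) = 0.0004316 kg/m³.
(x−vt)²/(4Dt) = (6)²/(4 × 0.020 × 240) = 1.875; exp(−1.875) = 0.1534.
C = 0.0004316 × 0.1534 = 6.62e-05 kg/m³.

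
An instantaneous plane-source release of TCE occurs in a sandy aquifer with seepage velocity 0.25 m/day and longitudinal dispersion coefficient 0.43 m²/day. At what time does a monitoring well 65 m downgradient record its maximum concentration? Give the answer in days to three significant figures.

253 days

For the 1D instantaneous-source solution, setting ∂C/∂t = 0 at fixed x gives v²t² + 2Dt − x² = 0, so t = (√(D² + v²x²) − D)/v².
√(D² + v²x²) = √(0.43² + 0.25² × 65²) = 16.26; v² = 0.0625.
t = (16.26 − 0.43)/0.0625 = 253 days (vs. the pure-advection estimate x/v = 260 d).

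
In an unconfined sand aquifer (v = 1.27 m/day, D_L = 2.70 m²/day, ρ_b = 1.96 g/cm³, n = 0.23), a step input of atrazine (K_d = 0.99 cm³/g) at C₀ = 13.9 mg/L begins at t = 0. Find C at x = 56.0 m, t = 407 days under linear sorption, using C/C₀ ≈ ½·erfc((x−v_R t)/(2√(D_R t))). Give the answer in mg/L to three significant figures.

Retardation factor R = 1 + ρ_b·K_d/n = 1 + 1.96 × 0.99/0.23 = 9.437.
Sorption retards both mechanisms: v_R = v/R = 0.1346 m/day, D_R = D/R = 0.2861 m²/day.
v_R·t = 0.1346 × 407 = 54.7822 m; 2√(D_R t) = 21.58 m; argument = (56.0 − 54.7822)/21.58 = 0.05643.
C = C₀ × ½·erfc(0.05643) = 13.9 × 0.4682 = 6.51 mg/L.

6.51 mg/L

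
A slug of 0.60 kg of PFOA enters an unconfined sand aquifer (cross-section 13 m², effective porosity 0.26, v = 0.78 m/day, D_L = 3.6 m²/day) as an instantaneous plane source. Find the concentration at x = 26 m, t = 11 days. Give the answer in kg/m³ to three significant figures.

0.00117 kg/m³

For an instantaneous plane source, C(x,t) = M/(n_e·A·√(4πDt)) · exp(−(x−vt)²/(4Dt)), with n_e·A the pore (flow) area.
Plume center vt = 0.78 × 11 = 8.58 m, so the well at 26 m is 17.42 m downgradient of the peak.
√(4πDt) = 22.31 m, giving peak height M/(n_e·A·√(4πDt)) = 0.60/(0.26 × 13 × 22.31) = 0.007957 kg/m³.
(x−vt)²/(4Dt) = (17.42)²/(4 × 3.6 × 11) = 1.916; exp(−1.916) = 0.1472.
C = 0.007957 × 0.1472 = 0.00117 kg/m³.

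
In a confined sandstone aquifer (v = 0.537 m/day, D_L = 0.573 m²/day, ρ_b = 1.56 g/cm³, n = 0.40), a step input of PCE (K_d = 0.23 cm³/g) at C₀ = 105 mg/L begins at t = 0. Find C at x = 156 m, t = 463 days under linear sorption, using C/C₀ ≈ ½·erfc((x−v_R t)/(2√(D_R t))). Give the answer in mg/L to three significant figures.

7.14 mg/L

Retardation factor R = 1 + ρ_b·K_d/n = 1 + 1.56 × 0.23/0.40 = 1.897.
Sorption retards both mechanisms: v_R = v/R = 0.2831 m/day, D_R = D/R = 0.3021 m²/day.
v_R·t = 0.2831 × 463 = 131.0753 m; 2√(D_R t) = 23.65 m; argument = (156 − 131.0753)/23.65 = 1.054.
C = C₀ × ½·erfc(1.054) = 105 × 0.06804 = 7.14 mg/L.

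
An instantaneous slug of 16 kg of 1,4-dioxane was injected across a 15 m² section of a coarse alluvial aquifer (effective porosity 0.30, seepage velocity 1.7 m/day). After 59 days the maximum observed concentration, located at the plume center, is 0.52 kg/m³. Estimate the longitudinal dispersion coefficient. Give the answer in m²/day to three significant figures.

0.0631 m²/day

At the plume center C_max = M/(n_e·A·√(4πDt)), so D = M²/(4πt·(n_e·A·C_max)²).
n_e·A·C_max = 0.30 × 15 × 0.52 = 2.340 kg/m.
D = 16²/(4π × 59 × 2.340²) = 0.0631 m²/day.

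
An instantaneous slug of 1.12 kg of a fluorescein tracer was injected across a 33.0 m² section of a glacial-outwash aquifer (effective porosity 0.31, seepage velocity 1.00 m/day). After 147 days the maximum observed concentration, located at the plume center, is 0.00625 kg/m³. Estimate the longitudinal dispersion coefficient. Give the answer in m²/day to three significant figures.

0.166 m²/day

At the plume center C_max = M/(n_e·A·√(4πDt)), so D = M²/(4πt·(n_e·A·C_max)²).
n_e·A·C_max = 0.31 × 33.0 × 0.00625 = 0.06394 kg/m.
D = 1.12²/(4π × 147 × 0.06394²) = 0.166 m²/day.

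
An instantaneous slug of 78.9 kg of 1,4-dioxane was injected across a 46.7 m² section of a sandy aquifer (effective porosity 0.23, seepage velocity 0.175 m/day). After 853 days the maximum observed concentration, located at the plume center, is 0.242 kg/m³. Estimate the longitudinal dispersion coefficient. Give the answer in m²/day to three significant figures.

0.0860 m²/day

At the plume center C_max = M/(n_e·A·√(4πDt)), so D = M²/(4πt·(n_e·A·C_max)²).
n_e·A·C_max = 0.23 × 46.7 × 0.242 = 2.599 kg/m.
D = 78.9²/(4π × 853 × 2.599²) = 0.0860 m²/day.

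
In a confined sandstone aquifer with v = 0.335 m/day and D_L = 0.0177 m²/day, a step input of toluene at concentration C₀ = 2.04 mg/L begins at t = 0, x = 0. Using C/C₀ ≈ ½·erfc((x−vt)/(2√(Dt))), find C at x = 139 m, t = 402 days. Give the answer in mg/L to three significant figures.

For a continuous step input, C/C₀ ≈ ½·erfc((x−vt)/(2√(Dt))).
vt = 0.335 × 402 = 134.67 m and 2√(Dt) = 2√(0.0177 × 402) = 5.335 m.
Argument (x−vt)/(2√(Dt)) = (139 − 134.67)/5.335 = 0.8116; ½·erfc(0.8116) = 0.1255.
C = 2.04 × 0.1255 = 0.256 mg/L.

0.256 mg/L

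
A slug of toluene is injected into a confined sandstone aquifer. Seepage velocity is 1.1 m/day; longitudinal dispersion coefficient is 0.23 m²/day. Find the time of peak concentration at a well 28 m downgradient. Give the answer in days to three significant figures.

For the 1D instantaneous-source solution, setting ∂C/∂t = 0 at fixed x gives v²t² + 2Dt − x² = 0, so t = (√(D² + v²x²) − D)/v².
√(D² + v²x²) = √(0.23² + 1.1² × 28²) = 30.80; v² = 1.21.
t = (30.80 − 0.23)/1.21 = 25.3 days (vs. the pure-advection estimate x/v = 25.5 d).

25.3 days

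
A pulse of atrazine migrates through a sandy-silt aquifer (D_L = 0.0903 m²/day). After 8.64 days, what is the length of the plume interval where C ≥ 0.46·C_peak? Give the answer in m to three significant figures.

The plume is Gaussian with σ = √(2Dt) = √(2 × 0.0903 × 8.64) = 1.249 m.
C/C_peak = exp(−Δx²/(2σ²)) = 0.46 ⇒ Δx = σ·√(−2 ln 0.46) = 1.249 × 1.246 = 1.556 m.
Width = 2Δx = 3.11 m.

3.11 m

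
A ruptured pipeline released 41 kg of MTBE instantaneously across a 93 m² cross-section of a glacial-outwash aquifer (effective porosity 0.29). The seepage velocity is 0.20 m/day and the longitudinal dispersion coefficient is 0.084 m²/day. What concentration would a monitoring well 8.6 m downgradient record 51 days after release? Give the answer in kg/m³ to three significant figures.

For an instantaneous plane source, C(x,t) = M/(n_e·A·√(4πDt)) · exp(−(x−vt)²/(4Dt)), with n_e·A the pore (flow) area.
Plume center vt = 0.20 × 51 = 10.2 m, so the well at 8.6 m is 1.6 m upgradient of the peak.
√(4πDt) = 7.337 m, giving peak height M/(n_e·A·√(4πDt)) = 41/(0.29 × 93 × 7.337) = 0.2072 kg/m³.
(x−vt)²/(4Dt) = (-1.6)²/(4 × 0.084 × 51) = 0.1494; exp(−0.1494) = 0.8612.
C = 0.2072 × 0.8612 = 0.178 kg/m³.

0.178 kg/m³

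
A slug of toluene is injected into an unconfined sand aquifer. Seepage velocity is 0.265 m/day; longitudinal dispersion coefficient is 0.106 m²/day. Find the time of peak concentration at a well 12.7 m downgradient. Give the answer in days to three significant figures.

46.4 days

For the 1D instantaneous-source solution, setting ∂C/∂t = 0 at fixed x gives v²t² + 2Dt − x² = 0, so t = (√(D² + v²x²) − D)/v².
√(D² + v²x²) = √(0.106² + 0.265² × 12.7²) = 3.367; v² = 0.070225.
t = (3.367 − 0.106)/0.070225 = 46.4 days (vs. the pure-advection estimate x/v = 47.9 d).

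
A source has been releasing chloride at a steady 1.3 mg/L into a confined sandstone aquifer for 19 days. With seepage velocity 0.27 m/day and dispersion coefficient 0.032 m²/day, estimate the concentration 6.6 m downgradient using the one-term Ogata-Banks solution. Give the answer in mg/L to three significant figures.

For a continuous step input, C/C₀ ≈ ½·erfc((x−vt)/(2√(Dt))).
vt = 0.27 × 19 = 5.13 m and 2√(Dt) = 2√(0.032 × 19) = 1.559 m.
Argument (x−vt)/(2√(Dt)) = (6.6 − 5.13)/1.559 = 0.9429; ½·erfc(0.9429) = 0.09119.
C = 1.3 × 0.09119 = 0.119 mg/L.

0.119 mg/L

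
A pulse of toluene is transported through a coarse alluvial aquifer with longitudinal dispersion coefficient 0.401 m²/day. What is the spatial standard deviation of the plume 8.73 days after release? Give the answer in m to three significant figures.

Dispersive spreading gives a Gaussian with σ² = 2Dt; advection only shifts the center.
σ = √(2 × 0.401 × 8.73) = 2.65 m.

2.65 m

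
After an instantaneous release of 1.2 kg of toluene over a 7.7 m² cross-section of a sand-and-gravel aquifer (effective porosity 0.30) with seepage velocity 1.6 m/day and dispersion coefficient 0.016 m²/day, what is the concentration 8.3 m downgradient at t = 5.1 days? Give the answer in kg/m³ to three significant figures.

0.483 kg/m³

For an instantaneous plane source, C(x,t) = M/(n_e·A·√(4πDt)) · exp(−(x−vt)²/(4Dt)), with n_e·A the pore (flow) area.
Plume center vt = 1.6 × 5.1 = 8.16 m, so the well at 8.3 m is 0.14 m downgradient of the peak.
√(4πDt) = 1.013 m, giving peak height M/(n_e·A·√(4πDt)) = 1.2/(0.30 × 7.7 × 1.013) = 0.5128 kg/m³.
(x−vt)²/(4Dt) = (0.14)²/(4 × 0.016 × 5.1) = 0.06005; exp(−0.06005) = 0.9417.
C = 0.5128 × 0.9417 = 0.483 kg/m³.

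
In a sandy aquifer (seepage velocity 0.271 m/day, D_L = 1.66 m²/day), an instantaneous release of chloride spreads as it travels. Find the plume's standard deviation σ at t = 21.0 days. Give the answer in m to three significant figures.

8.35 m

Dispersive spreading gives a Gaussian with σ² = 2Dt; advection only shifts the center.
σ = √(2 × 1.66 × 21.0) = 8.35 m.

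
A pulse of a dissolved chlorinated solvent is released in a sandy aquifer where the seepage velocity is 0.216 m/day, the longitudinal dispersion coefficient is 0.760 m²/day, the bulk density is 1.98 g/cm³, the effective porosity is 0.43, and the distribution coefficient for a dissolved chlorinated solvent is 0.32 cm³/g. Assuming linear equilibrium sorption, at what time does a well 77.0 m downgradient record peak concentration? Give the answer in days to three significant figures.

842 days

Retardation factor R = 1 + ρ_b·K_d/n = 1 + 1.98 × 0.32/0.43 = 2.473.
Sorption retards both mechanisms: v_R = v/R = 0.08734 m/day, D_R = D/R = 0.3073 m²/day.
Peak time from v_R²t² + 2D_R t − x² = 0: t = (√(D_R² + v_R²x²) − D_R)/v_R².
√(D_R² + v_R²x²) = √(0.3073² + 0.08734² × 77.0²) = 6.732; v_R² = 0.007628.
t = (6.732 − 0.3073)/0.007628 = 842 days.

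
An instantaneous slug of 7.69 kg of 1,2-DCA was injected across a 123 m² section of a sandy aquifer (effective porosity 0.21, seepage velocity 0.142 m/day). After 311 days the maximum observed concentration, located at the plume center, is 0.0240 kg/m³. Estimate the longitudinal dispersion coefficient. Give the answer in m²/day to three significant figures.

0.0394 m²/day

At the plume center C_max = M/(n_e·A·√(4πDt)), so D = M²/(4πt·(n_e·A·C_max)²).
n_e·A·C_max = 0.21 × 123 × 0.0240 = 0.6199 kg/m.
D = 7.69²/(4π × 311 × 0.6199²) = 0.0394 m²/day.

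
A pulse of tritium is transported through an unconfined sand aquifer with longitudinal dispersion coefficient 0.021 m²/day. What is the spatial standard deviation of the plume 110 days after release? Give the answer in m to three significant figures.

2.15 m

Dispersive spreading gives a Gaussian with σ² = 2Dt; advection only shifts the center.
σ = √(2 × 0.021 × 110) = 2.15 m.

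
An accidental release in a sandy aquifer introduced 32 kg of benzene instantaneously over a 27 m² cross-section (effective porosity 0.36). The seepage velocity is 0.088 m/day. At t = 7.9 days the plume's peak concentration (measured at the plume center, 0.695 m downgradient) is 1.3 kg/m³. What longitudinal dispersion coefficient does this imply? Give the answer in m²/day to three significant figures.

0.0646 m²/day

At the plume center C_max = M/(n_e·A·√(4πDt)), so D = M²/(4πt·(n_e·A·C_max)²).
n_e·A·C_max = 0.36 × 27 × 1.3 = 12.64 kg/m.
D = 32²/(4π × 7.9 × 12.64²) = 0.0646 m²/day.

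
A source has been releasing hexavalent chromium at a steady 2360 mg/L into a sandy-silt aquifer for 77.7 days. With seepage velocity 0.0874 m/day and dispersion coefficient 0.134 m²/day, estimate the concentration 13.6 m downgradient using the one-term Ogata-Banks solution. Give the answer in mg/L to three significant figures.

For a continuous step input, C/C₀ ≈ ½·erfc((x−vt)/(2√(Dt))).
vt = 0.0874 × 77.7 = 6.79098 m and 2√(Dt) = 2√(0.134 × 77.7) = 6.453 m.
Argument (x−vt)/(2√(Dt)) = (13.6 − 6.79098)/6.453 = 1.055; ½·erfc(1.055) = 0.06785.
C = 2360 × 0.06785 = 160 mg/L.

160 mg/L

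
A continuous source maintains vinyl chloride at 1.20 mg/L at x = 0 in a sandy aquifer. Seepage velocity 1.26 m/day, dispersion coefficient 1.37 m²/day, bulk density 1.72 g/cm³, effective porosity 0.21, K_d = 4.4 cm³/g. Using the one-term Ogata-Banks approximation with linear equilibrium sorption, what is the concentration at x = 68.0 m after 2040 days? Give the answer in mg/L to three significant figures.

0.654 mg/L

Retardation factor R = 1 + ρ_b·K_d/n = 1 + 1.72 × 4.4/0.21 = 37.04.
Sorption retards both mechanisms: v_R = v/R = 0.03402 m/day, D_R = D/R = 0.03699 m²/day.
v_R·t = 0.03402 × 2040 = 69.4008 m; 2√(D_R t) = 17.37 m; argument = (68.0 − 69.4008)/17.37 = -0.08064.
C = C₀ × ½·erfc(-0.08064) = 1.20 × 0.5454 = 0.654 mg/L.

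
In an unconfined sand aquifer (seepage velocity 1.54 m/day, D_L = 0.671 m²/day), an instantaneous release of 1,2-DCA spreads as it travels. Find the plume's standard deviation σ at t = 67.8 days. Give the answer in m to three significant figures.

9.54 m

Dispersive spreading gives a Gaussian with σ² = 2Dt; advection only shifts the center.
σ = √(2 × 0.671 × 67.8) = 9.54 m.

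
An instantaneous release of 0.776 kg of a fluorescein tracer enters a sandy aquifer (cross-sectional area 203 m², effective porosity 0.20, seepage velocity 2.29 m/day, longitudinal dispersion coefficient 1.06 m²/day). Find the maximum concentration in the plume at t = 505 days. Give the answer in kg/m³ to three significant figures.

The peak of an instantaneous 1D plume sits at x = vt; there the Gaussian factor is 1 and C_max = M/(n_e·A·√(4πDt)), where n_e·A is the pore area the mass is dissolved in.
√(4πDt) = √(4π × 1.06 × 505) = 82.02 m, so C_max = 0.776/(0.20 × 203 × 82.02) = 0.000233 kg/m³.

0.000233 kg/m³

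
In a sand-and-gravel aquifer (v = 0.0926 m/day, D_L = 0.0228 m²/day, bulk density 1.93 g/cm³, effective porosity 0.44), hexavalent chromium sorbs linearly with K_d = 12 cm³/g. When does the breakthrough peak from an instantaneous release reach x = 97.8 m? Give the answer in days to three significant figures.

56500 days

Retardation factor R = 1 + ρ_b·K_d/n = 1 + 1.93 × 12/0.44 = 53.64.
Sorption retards both mechanisms: v_R = v/R = 0.001726 m/day, D_R = D/R = 0.0004251 m²/day.
Peak time from v_R²t² + 2D_R t − x² = 0: t = (√(D_R² + v_R²x²) − D_R)/v_R².
√(D_R² + v_R²x²) = √(0.0004251² + 0.001726² × 97.8²) = 0.1688; v_R² = 2.979e-06.
t = (0.1688 − 0.0004251)/2.979e-06 = 56500 days.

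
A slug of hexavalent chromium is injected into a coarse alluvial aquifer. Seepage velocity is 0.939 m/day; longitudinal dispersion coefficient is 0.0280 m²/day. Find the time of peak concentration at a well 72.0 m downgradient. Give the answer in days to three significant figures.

76.6 days

For the 1D instantaneous-source solution, setting ∂C/∂t = 0 at fixed x gives v²t² + 2Dt − x² = 0, so t = (√(D² + v²x²) − D)/v².
√(D² + v²x²) = √(0.0280² + 0.939² × 72.0²) = 67.61; v² = 0.881721.
t = (67.61 − 0.0280)/0.881721 = 76.6 days (vs. the pure-advection estimate x/v = 76.7 d).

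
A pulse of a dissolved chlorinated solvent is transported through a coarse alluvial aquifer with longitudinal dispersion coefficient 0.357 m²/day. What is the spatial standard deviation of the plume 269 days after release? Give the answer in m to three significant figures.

13.9 m

Dispersive spreading gives a Gaussian with σ² = 2Dt; advection only shifts the center.
σ = √(2 × 0.357 × 269) = 13.9 m.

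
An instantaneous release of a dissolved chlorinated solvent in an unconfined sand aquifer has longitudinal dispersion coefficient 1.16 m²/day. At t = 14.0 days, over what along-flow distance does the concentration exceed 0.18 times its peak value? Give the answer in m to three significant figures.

21.1 m

The plume is Gaussian with σ = √(2Dt) = √(2 × 1.16 × 14.0) = 5.699 m.
C/C_peak = exp(−Δx²/(2σ²)) = 0.18 ⇒ Δx = σ·√(−2 ln 0.18) = 5.699 × 1.852 = 10.55 m.
Width = 2Δx = 21.1 m.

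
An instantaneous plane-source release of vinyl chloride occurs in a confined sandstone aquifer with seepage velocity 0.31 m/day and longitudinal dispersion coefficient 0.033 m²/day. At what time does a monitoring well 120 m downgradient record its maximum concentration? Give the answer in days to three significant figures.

387 days

For the 1D instantaneous-source solution, setting ∂C/∂t = 0 at fixed x gives v²t² + 2Dt − x² = 0, so t = (√(D² + v²x²) − D)/v².
√(D² + v²x²) = √(0.033² + 0.31² × 120²) = 37.20; v² = 0.0961.
t = (37.20 − 0.033)/0.0961 = 387 days (vs. the pure-advection estimate x/v = 387 d).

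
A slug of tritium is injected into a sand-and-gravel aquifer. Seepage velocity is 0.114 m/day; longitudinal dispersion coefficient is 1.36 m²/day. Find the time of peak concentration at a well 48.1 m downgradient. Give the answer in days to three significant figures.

330 days

For the 1D instantaneous-source solution, setting ∂C/∂t = 0 at fixed x gives v²t² + 2Dt − x² = 0, so t = (√(D² + v²x²) − D)/v².
√(D² + v²x²) = √(1.36² + 0.114² × 48.1²) = 5.650; v² = 0.012996.
t = (5.650 − 1.36)/0.012996 = 330 days (vs. the pure-advection estimate x/v = 422 d).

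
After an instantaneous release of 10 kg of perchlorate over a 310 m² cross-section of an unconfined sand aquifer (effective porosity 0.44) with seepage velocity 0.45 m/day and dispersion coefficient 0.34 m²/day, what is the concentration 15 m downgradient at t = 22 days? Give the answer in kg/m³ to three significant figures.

For an instantaneous plane source, C(x,t) = M/(n_e·A·√(4πDt)) · exp(−(x−vt)²/(4Dt)), with n_e·A the pore (flow) area.
Plume center vt = 0.45 × 22 = 9.9 m, so the well at 15 m is 5.1 m downgradient of the peak.
√(4πDt) = 9.695 m, giving peak height M/(n_e·A·√(4πDt)) = 10/(0.44 × 310 × 9.695) = 0.007562 kg/m³.
(x−vt)²/(4Dt) = (5.1)²/(4 × 0.34 × 22) = 0.8693; exp(−0.8693) = 0.4192.
C = 0.007562 × 0.4192 = 0.00317 kg/m³.

0.00317 kg/m³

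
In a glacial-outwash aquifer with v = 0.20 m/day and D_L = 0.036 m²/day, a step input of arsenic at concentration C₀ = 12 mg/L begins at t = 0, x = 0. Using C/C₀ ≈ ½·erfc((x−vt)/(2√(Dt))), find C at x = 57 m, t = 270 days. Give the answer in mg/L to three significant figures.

For a continuous step input, C/C₀ ≈ ½·erfc((x−vt)/(2√(Dt))).
vt = 0.20 × 270 = 54 m and 2√(Dt) = 2√(0.036 × 270) = 6.235 m.
Argument (x−vt)/(2√(Dt)) = (57 − 54)/6.235 = 0.4812; ½·erfc(0.4812) = 0.2481.
C = 12 × 0.2481 = 2.98 mg/L.

2.98 mg/L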